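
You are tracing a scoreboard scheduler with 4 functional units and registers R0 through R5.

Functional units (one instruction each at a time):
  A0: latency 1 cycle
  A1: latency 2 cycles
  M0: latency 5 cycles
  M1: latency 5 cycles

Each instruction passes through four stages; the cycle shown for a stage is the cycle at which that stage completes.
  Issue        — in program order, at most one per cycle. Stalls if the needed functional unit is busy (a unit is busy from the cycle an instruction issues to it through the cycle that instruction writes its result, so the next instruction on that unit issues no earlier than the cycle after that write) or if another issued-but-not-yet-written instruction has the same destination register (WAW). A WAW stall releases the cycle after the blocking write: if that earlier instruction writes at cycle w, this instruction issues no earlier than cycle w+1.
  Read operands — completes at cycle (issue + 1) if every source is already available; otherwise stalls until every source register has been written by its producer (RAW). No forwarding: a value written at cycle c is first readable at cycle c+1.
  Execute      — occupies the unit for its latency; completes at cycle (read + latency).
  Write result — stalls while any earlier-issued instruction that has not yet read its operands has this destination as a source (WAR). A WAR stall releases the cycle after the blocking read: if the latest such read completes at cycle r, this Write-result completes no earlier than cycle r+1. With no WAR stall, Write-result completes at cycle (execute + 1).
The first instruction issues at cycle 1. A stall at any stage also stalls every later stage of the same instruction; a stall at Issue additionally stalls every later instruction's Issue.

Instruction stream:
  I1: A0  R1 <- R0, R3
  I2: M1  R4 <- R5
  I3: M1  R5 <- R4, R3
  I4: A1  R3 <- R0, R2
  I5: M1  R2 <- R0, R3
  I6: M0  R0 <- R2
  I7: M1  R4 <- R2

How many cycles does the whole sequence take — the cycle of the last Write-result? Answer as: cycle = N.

t=1  I1 dispatched to A0
t=2  I1 operands ready, I2 dispatched to M1
t=3  I1 complete, I2 operands ready
t=4  R1←I1
t=8  I2 complete
t=9  R4←I2
t=10  I3 dispatched to M1
t=11  I3 operands ready, I4 dispatched to A1
t=12  I4 operands ready
t=14  I4 complete
t=15  R3←I4
t=16  I3 complete
t=17  R5←I3
t=18  I5 dispatched to M1
t=19  I5 operands ready, I6 dispatched to M0
t=24  I5 complete
t=25  R2←I5
t=26  I6 operands ready, I7 dispatched to M1
t=27  I7 operands ready
t=31  I6 complete
t=32  R0←I6, I7 complete
t=33  R4←I7

cycle = 33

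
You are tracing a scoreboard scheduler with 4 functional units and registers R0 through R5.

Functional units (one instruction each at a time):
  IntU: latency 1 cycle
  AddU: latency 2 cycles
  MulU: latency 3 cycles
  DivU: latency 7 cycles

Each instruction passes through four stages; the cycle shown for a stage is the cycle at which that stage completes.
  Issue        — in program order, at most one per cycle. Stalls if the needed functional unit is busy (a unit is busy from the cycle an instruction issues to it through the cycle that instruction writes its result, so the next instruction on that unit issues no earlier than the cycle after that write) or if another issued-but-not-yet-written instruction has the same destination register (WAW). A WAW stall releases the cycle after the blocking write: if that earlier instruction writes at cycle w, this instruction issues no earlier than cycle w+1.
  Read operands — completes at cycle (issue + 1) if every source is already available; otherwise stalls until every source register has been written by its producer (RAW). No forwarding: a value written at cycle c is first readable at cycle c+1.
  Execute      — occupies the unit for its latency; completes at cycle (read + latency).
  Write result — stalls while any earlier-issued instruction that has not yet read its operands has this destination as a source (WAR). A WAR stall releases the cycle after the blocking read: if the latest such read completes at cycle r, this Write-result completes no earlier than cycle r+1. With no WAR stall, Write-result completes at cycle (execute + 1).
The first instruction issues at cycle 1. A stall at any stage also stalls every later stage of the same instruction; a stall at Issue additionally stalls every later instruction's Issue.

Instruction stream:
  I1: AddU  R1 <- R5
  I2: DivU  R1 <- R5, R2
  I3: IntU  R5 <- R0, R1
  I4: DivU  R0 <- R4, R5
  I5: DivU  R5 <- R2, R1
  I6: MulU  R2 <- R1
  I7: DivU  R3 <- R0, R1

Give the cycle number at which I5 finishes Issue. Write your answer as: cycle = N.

  I1 | 1 | 2 | 4 | 5
  I2 | 6 | 7 | 14 | 15   WAW R1: wait I1 write@5
  I3 | 7 | 16 | 17 | 18   RAW R1: wait I2 write@15
  I4 | 16 | 19 | 26 | 27   struct: DivU busy until I2 writes@15 · RAW R5: wait I3 write@18
  I5 | 28 | 29 | 36 | 37   struct: DivU busy until I4 writes@27
  I6 | 29 | 30 | 33 | 34
  I7 | 38 | 39 | 46 | 47   struct: DivU busy until I5 writes@37

cycle = 28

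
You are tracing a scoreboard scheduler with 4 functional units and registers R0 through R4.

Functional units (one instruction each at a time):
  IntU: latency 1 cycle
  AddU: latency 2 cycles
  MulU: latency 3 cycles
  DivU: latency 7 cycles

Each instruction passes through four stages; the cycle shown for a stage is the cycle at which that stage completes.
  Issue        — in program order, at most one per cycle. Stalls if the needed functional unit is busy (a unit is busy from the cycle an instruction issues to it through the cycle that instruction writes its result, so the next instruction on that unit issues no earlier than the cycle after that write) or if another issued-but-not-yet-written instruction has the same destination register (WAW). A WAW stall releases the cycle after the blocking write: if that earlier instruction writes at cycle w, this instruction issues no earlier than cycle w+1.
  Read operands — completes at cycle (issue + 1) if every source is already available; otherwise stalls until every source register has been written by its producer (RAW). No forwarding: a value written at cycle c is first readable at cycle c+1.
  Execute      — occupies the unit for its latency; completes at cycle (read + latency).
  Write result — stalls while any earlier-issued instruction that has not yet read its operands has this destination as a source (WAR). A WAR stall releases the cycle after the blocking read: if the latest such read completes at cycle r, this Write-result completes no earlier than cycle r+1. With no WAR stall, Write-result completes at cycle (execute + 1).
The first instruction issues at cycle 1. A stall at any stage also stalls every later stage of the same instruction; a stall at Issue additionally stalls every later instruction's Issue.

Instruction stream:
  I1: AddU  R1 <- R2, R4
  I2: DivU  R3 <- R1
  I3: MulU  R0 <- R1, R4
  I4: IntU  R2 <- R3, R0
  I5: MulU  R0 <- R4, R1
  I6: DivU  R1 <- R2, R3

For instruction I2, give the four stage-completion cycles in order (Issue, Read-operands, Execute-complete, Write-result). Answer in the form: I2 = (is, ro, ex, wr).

I1 -> (1, 2, 4, 5)
I2 -> (2, 6, 13, 14)  // RAW R1: wait I1 write@5
I3 -> (3, 6, 9, 10)  // RAW R1: wait I1 write@5
I4 -> (4, 15, 16, 17)  // RAW R3: wait I2 write@14
I5 -> (11, 12, 15, 16)  // struct: MulU busy until I3 writes@10
I6 -> (15, 18, 25, 26)  // struct: DivU busy until I2 writes@14, RAW R2: wait I4 write@17

I2 = (2, 6, 13, 14)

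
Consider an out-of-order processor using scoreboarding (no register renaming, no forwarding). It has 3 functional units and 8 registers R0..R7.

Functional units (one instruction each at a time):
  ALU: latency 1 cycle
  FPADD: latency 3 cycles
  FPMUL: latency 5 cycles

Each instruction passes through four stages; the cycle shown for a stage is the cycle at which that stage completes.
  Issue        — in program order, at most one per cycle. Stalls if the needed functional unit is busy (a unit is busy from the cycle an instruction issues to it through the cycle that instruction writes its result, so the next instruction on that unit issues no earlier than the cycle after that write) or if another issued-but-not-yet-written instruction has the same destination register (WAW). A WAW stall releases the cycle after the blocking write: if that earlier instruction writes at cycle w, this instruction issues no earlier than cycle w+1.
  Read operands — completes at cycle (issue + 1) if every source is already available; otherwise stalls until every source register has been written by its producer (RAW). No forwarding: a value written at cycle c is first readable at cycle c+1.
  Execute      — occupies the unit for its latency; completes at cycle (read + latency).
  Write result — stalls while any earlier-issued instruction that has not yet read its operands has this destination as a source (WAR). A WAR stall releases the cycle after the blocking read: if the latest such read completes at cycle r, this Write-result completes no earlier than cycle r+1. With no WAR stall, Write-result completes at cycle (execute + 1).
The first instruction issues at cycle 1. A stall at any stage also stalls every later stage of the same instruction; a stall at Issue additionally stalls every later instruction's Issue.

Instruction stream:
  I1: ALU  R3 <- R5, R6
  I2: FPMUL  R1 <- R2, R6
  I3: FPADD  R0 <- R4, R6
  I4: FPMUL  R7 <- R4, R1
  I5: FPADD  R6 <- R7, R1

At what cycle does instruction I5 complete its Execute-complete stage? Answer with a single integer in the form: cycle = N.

cycle = 21

[I1] 1/2/3/4
[I2] 2/3/8/9
[I3] 3/4/7/8
[I4] 10/11/16/17  (struct: FPMUL busy until I2 writes@9)
[I5] 11/18/21/22  (RAW R7: wait I4 write@17)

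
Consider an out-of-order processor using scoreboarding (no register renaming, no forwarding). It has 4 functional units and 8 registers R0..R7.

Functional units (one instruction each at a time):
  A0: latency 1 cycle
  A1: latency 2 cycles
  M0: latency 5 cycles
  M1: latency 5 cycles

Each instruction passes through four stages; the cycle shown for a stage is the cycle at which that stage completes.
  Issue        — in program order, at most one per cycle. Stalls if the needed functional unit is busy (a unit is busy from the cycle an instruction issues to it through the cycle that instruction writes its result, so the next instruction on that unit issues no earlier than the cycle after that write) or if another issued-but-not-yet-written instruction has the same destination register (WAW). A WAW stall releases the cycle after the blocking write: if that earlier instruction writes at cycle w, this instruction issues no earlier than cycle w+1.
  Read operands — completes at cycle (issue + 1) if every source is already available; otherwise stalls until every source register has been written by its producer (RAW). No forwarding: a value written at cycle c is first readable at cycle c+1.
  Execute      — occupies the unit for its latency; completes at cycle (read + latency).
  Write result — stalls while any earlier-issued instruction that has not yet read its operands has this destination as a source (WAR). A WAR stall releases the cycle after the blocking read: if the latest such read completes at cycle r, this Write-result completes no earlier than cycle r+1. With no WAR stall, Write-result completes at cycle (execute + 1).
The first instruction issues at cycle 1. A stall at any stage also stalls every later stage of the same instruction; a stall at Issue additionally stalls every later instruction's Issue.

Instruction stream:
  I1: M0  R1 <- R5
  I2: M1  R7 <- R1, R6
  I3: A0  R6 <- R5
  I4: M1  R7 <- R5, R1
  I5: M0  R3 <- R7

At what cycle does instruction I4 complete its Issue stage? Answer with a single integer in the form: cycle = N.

t=1  I1 issues→M0
t=2  I1 reads, I2 issues→M1
t=3  I3 issues→A0
t=4  I3 reads
t=5  I3 exec-done
t=7  I1 exec-done
t=8  I1 writes R1
t=9  I2 reads
t=10  I3 writes R6
t=14  I2 exec-done
t=15  I2 writes R7
t=16  I4 issues→M1
t=17  I4 reads, I5 issues→M0
t=22  I4 exec-done
t=23  I4 writes R7
t=24  I5 reads
t=29  I5 exec-done
t=30  I5 writes R3

cycle = 16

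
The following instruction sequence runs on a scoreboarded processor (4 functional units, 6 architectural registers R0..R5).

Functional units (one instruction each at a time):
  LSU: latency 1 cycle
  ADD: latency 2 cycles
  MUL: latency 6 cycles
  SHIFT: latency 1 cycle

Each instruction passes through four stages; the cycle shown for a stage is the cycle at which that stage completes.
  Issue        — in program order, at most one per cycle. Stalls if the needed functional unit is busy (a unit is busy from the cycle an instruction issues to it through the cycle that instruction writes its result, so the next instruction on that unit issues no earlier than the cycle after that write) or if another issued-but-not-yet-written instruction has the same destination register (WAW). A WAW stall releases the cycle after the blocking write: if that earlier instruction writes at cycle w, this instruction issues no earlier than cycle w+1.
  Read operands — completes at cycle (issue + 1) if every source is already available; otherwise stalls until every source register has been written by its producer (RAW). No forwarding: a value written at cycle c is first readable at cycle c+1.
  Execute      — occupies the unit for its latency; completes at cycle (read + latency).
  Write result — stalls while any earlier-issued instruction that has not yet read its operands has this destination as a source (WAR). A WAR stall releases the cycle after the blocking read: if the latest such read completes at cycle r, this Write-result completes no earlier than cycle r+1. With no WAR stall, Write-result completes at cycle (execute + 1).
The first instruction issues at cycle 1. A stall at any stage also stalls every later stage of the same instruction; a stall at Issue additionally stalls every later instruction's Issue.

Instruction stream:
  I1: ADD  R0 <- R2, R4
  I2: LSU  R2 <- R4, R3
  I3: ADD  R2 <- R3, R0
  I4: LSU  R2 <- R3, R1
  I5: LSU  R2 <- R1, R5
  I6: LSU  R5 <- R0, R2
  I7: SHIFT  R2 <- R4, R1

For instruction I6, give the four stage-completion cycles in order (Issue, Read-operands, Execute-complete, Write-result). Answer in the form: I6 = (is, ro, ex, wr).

I6 = (19, 20, 21, 22)

I1: IS=1 RO=2 EX=4 WR=5
I2: IS=2 RO=3 EX=4 WR=5
I3: IS=6 RO=7 EX=9 WR=10  [WAW R2: wait I2 write@5]
I4: IS=11 RO=12 EX=13 WR=14  [WAW R2: wait I3 write@10]
I5: IS=15 RO=16 EX=17 WR=18  [struct: LSU busy until I4 writes@14]
I6: IS=19 RO=20 EX=21 WR=22  [struct: LSU busy until I5 writes@18]
I7: IS=20 RO=21 EX=22 WR=23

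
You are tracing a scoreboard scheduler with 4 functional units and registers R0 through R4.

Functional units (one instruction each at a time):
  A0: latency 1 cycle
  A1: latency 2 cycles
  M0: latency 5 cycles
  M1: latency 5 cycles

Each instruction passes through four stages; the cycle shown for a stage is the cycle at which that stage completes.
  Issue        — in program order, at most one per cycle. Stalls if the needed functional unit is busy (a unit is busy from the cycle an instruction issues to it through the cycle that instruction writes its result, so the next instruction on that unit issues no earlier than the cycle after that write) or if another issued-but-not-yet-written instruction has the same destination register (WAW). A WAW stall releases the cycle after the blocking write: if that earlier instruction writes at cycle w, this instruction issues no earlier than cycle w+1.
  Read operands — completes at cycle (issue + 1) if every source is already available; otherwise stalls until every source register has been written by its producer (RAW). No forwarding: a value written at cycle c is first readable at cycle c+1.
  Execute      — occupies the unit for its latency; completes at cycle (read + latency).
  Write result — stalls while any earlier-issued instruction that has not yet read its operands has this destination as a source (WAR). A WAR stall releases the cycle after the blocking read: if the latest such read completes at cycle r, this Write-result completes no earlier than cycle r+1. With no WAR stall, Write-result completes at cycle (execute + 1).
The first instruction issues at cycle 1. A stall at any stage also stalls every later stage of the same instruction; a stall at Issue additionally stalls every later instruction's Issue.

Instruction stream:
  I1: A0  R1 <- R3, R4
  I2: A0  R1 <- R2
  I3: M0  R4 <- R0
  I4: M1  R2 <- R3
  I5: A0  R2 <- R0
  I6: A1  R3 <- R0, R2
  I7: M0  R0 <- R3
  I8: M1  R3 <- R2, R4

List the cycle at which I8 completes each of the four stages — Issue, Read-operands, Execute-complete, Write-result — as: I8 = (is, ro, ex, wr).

I1: IS=1 RO=2 EX=3 WR=4
I2: IS=5 RO=6 EX=7 WR=8  [struct: A0 busy until I1 writes@4]
I3: IS=6 RO=7 EX=12 WR=13
I4: IS=7 RO=8 EX=13 WR=14
I5: IS=15 RO=16 EX=17 WR=18  [WAW R2: wait I4 write@14]
I6: IS=16 RO=19 EX=21 WR=22  [RAW R2: wait I5 write@18]
I7: IS=17 RO=23 EX=28 WR=29  [RAW R3: wait I6 write@22]
I8: IS=23 RO=24 EX=29 WR=30  [WAW R3: wait I6 write@22]

I8 = (23, 24, 29, 30)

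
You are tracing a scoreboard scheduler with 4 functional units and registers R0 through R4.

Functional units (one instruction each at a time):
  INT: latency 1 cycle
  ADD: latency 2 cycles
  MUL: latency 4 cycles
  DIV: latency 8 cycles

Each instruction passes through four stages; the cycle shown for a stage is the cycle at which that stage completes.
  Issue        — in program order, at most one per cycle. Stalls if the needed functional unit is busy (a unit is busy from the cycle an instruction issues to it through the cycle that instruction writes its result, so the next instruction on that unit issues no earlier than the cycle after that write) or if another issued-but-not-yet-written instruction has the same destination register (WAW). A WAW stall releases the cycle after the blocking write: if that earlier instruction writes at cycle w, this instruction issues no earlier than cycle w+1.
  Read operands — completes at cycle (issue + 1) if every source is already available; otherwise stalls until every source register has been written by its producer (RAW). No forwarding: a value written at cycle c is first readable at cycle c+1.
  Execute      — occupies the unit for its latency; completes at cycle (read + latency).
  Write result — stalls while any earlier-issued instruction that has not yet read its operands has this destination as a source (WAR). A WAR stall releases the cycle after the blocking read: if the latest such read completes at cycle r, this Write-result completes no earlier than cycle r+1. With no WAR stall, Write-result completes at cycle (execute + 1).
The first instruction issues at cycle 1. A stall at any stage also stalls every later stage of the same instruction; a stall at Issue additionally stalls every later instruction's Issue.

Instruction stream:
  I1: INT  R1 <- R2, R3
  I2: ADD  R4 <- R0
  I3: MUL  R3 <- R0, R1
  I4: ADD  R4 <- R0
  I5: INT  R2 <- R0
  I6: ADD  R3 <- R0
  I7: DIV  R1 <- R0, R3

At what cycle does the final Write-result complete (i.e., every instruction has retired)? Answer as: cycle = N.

c1: issue I1 (INT)
c2: I1 read-ops · issue I2 (ADD)
c3: I1 finished on INT · I2 read-ops · issue I3 (MUL)
c4: I1→R1
c5: I2 finished on ADD · I3 read-ops
c6: I2→R4
c7: issue I4 (ADD)
c8: I4 read-ops · issue I5 (INT)
c9: I3 finished on MUL · I5 read-ops
c10: I3→R3 · I4 finished on ADD · I5 finished on INT
c11: I4→R4 · I5→R2
c12: issue I6 (ADD)
c13: I6 read-ops · issue I7 (DIV)
c15: I6 finished on ADD
c16: I6→R3
c17: I7 read-ops
c25: I7 finished on DIV
c26: I7→R1

cycle = 26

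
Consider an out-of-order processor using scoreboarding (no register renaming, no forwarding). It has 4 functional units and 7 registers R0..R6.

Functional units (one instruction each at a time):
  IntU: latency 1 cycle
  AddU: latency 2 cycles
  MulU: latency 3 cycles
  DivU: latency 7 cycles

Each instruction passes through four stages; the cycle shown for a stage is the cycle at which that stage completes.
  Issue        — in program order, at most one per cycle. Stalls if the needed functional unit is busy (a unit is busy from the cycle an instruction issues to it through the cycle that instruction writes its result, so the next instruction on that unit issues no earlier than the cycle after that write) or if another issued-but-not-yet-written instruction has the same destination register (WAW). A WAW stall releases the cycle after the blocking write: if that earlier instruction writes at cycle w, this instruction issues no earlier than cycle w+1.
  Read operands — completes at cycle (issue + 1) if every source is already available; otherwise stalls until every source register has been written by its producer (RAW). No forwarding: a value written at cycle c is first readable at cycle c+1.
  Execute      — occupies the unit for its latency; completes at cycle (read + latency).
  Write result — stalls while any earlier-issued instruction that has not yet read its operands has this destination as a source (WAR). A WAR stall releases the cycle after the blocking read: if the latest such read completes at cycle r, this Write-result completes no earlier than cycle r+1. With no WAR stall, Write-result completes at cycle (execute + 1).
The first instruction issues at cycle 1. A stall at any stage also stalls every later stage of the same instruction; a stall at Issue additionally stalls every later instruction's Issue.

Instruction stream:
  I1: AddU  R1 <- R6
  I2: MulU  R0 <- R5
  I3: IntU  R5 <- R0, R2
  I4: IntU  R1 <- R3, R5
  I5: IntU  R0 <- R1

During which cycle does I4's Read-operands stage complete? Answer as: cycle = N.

c1: I1 dispatched to AddU
c2: I1 operands ready; I2 dispatched to MulU
c3: I2 operands ready; I3 dispatched to IntU
c4: I1 complete
c5: R1←I1
c6: I2 complete
c7: R0←I2
c8: I3 operands ready
c9: I3 complete
c10: R5←I3
c11: I4 dispatched to IntU
c12: I4 operands ready
c13: I4 complete
c14: R1←I4
c15: I5 dispatched to IntU
c16: I5 operands ready
c17: I5 complete
c18: R0←I5

cycle = 12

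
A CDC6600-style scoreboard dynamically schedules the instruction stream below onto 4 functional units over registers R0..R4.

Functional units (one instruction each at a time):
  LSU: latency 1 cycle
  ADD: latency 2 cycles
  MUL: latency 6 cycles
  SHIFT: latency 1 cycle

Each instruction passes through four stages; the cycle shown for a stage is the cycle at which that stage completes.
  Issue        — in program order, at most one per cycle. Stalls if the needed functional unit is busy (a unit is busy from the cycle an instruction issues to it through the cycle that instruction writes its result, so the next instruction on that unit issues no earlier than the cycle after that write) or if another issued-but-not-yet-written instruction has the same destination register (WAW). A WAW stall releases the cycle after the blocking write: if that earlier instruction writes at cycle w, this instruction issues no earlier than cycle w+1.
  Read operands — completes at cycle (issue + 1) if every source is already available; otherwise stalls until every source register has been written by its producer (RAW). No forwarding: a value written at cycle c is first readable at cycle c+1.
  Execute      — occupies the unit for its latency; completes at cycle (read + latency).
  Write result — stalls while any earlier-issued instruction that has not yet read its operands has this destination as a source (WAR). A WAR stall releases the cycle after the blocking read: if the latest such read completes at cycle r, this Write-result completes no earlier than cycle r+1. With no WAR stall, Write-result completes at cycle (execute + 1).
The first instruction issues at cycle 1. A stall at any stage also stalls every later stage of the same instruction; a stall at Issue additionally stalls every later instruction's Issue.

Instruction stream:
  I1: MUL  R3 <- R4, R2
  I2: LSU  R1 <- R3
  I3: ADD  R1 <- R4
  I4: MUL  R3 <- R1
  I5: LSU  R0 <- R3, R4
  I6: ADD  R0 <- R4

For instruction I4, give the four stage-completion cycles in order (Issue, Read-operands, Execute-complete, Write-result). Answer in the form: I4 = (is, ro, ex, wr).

c1: issue I1 (MUL)
c2: I1 read-ops | issue I2 (LSU)
c8: I1 finished on MUL
c9: I1→R3
c10: I2 read-ops
c11: I2 finished on LSU
c12: I2→R1
c13: issue I3 (ADD)
c14: I3 read-ops | issue I4 (MUL)
c15: issue I5 (LSU)
c16: I3 finished on ADD
c17: I3→R1
c18: I4 read-ops
c24: I4 finished on MUL
c25: I4→R3
c26: I5 read-ops
c27: I5 finished on LSU
c28: I5→R0
c29: issue I6 (ADD)
c30: I6 read-ops
c32: I6 finished on ADD
c33: I6→R0

I4 = (14, 18, 24, 25)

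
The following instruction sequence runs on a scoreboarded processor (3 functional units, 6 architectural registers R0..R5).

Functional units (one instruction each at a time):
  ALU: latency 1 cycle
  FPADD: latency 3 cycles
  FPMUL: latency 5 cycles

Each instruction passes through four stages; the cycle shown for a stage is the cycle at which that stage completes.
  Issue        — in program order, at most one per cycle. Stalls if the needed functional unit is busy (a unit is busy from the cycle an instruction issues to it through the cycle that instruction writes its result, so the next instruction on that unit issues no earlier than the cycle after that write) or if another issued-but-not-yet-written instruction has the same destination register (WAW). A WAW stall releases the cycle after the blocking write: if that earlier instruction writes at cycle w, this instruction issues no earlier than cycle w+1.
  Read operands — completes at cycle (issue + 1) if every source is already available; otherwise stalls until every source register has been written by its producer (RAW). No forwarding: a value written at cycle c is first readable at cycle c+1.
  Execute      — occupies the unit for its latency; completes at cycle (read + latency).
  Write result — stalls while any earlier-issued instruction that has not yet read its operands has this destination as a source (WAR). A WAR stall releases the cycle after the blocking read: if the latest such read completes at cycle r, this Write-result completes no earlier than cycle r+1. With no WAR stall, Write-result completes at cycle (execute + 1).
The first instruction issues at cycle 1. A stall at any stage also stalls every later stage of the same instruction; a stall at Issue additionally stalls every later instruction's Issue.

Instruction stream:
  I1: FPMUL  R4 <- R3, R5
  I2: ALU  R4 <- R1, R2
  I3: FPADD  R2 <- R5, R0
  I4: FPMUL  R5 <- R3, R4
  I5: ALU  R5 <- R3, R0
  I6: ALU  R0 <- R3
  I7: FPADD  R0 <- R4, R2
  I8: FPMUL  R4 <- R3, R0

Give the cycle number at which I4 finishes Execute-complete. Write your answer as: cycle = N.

cycle = 18

cycle 1: I1→FPMUL
cycle 2: I1 RO
cycle 7: I1 EX
cycle 8: I1 WR R4
cycle 9: I2→ALU
cycle 10: I2 RO; I3→FPADD
cycle 11: I2 EX; I3 RO; I4→FPMUL
cycle 12: I2 WR R4
cycle 13: I4 RO
cycle 14: I3 EX
cycle 15: I3 WR R2
cycle 18: I4 EX
cycle 19: I4 WR R5
cycle 20: I5→ALU
cycle 21: I5 RO
cycle 22: I5 EX
cycle 23: I5 WR R5
cycle 24: I6→ALU
cycle 25: I6 RO
cycle 26: I6 EX
cycle 27: I6 WR R0
cycle 28: I7→FPADD
cycle 29: I7 RO; I8→FPMUL
cycle 32: I7 EX
cycle 33: I7 WR R0
cycle 34: I8 RO
cycle 39: I8 EX
cycle 40: I8 WR R4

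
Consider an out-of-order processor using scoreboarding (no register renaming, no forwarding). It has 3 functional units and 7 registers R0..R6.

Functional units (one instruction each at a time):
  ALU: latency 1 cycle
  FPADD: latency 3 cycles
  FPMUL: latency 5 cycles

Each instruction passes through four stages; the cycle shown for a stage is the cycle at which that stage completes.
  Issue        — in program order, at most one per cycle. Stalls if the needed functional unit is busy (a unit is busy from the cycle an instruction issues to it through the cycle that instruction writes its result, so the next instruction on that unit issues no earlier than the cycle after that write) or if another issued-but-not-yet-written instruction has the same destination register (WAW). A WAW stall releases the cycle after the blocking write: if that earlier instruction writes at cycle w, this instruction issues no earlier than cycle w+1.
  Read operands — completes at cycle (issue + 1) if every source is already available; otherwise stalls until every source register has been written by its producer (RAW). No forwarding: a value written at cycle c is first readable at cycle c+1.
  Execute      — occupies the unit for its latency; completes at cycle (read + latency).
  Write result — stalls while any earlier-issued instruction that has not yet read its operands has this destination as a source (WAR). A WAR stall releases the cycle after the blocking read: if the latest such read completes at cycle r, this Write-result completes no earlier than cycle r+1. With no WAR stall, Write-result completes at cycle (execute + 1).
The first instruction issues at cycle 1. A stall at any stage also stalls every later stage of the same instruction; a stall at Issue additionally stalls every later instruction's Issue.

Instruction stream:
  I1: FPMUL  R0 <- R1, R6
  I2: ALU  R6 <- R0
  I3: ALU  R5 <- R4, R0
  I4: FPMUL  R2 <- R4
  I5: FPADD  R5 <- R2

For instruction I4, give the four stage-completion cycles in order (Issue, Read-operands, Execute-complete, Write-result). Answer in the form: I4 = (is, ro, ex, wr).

c1: I1→FPMUL
c2: I1 RO, I2→ALU
c7: I1 EX
c8: I1 WR R0
c9: I2 RO
c10: I2 EX
c11: I2 WR R6
c12: I3→ALU
c13: I3 RO, I4→FPMUL
c14: I3 EX, I4 RO
c15: I3 WR R5
c16: I5→FPADD
c19: I4 EX
c20: I4 WR R2
c21: I5 RO
c24: I5 EX
c25: I5 WR R5

I4 = (13, 14, 19, 20)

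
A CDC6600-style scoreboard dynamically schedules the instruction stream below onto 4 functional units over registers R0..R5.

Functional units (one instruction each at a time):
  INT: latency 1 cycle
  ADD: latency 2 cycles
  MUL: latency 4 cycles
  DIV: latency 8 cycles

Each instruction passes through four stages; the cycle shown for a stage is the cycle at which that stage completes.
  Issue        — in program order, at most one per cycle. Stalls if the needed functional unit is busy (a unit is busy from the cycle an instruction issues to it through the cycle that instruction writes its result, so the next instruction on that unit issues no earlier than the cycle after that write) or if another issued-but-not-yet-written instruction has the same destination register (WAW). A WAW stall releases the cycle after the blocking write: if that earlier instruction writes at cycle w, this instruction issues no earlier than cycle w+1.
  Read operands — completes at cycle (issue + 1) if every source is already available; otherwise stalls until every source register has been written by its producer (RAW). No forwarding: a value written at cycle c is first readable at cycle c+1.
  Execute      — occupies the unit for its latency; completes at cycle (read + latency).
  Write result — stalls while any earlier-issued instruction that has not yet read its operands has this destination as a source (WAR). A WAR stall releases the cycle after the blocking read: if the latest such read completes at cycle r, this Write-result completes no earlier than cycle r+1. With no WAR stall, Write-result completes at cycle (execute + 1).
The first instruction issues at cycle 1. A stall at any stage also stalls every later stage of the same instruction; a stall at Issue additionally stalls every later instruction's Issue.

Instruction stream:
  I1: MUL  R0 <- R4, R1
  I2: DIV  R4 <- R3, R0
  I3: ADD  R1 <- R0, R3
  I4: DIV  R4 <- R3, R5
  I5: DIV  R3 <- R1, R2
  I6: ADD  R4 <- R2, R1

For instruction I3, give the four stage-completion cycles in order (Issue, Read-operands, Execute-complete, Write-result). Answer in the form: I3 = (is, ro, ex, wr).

I3 = (3, 8, 10, 11)

  I1 | 1 | 2 | 6 | 7
  I2 | 2 | 8 | 16 | 17   RAW R0: wait I1 write@7
  I3 | 3 | 8 | 10 | 11   RAW R0: wait I1 write@7
  I4 | 18 | 19 | 27 | 28   struct: DIV busy until I2 writes@17
  I5 | 29 | 30 | 38 | 39   struct: DIV busy until I4 writes@28
  I6 | 30 | 31 | 33 | 34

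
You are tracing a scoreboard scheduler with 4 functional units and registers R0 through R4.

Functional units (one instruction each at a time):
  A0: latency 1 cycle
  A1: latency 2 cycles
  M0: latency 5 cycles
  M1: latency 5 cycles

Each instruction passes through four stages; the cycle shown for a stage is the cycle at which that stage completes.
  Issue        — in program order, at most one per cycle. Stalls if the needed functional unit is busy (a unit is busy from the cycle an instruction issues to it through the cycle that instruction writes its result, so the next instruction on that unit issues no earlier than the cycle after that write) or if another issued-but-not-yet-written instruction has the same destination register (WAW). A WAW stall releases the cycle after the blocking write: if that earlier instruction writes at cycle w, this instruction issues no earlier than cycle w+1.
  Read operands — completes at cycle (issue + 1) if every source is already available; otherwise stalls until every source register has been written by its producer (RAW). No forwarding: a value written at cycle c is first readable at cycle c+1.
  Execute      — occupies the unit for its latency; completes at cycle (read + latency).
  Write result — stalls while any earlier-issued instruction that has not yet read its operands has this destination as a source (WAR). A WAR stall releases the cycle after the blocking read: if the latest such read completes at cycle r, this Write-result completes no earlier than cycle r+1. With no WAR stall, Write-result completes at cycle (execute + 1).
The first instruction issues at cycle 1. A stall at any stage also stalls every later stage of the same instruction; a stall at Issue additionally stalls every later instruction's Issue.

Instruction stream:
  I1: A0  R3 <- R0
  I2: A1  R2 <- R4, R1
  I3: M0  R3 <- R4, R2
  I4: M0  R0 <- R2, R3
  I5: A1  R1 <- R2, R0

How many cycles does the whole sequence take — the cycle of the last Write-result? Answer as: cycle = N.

cycle = 25

cycle 1: issue I1 (A0)
cycle 2: I1 read-ops, issue I2 (A1)
cycle 3: I1 finished on A0, I2 read-ops
cycle 4: I1→R3
cycle 5: I2 finished on A1, issue I3 (M0)
cycle 6: I2→R2
cycle 7: I3 read-ops
cycle 12: I3 finished on M0
cycle 13: I3→R3
cycle 14: issue I4 (M0)
cycle 15: I4 read-ops, issue I5 (A1)
cycle 20: I4 finished on M0
cycle 21: I4→R0
cycle 22: I5 read-ops
cycle 24: I5 finished on A1
cycle 25: I5→R1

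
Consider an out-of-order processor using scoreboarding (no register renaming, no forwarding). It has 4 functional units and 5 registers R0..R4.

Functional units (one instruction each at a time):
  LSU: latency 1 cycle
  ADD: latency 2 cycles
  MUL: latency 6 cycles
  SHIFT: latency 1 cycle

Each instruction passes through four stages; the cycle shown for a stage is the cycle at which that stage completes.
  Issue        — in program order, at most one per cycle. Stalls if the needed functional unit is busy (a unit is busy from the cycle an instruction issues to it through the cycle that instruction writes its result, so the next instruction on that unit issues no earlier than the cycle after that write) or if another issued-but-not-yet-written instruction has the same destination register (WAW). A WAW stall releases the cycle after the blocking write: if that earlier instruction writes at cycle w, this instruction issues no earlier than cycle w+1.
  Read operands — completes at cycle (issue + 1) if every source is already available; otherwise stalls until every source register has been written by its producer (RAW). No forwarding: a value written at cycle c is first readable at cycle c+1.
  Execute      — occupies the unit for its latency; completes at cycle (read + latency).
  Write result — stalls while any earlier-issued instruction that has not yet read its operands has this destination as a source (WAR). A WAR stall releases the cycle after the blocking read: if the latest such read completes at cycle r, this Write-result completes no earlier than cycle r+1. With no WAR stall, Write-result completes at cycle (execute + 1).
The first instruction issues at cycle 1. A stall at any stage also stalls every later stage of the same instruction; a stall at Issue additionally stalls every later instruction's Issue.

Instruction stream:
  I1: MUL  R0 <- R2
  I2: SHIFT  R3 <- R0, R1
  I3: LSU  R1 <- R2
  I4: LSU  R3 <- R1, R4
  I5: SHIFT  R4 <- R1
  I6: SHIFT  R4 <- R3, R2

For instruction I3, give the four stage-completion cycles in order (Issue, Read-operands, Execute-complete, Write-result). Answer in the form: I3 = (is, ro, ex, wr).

cycle 1: I1→MUL
cycle 2: I1 RO; I2→SHIFT
cycle 3: I3→LSU
cycle 4: I3 RO
cycle 5: I3 EX
cycle 8: I1 EX
cycle 9: I1 WR R0
cycle 10: I2 RO
cycle 11: I2 EX; I3 WR R1
cycle 12: I2 WR R3
cycle 13: I4→LSU
cycle 14: I4 RO; I5→SHIFT
cycle 15: I4 EX; I5 RO
cycle 16: I4 WR R3; I5 EX
cycle 17: I5 WR R4
cycle 18: I6→SHIFT
cycle 19: I6 RO
cycle 20: I6 EX
cycle 21: I6 WR R4

I3 = (3, 4, 5, 11)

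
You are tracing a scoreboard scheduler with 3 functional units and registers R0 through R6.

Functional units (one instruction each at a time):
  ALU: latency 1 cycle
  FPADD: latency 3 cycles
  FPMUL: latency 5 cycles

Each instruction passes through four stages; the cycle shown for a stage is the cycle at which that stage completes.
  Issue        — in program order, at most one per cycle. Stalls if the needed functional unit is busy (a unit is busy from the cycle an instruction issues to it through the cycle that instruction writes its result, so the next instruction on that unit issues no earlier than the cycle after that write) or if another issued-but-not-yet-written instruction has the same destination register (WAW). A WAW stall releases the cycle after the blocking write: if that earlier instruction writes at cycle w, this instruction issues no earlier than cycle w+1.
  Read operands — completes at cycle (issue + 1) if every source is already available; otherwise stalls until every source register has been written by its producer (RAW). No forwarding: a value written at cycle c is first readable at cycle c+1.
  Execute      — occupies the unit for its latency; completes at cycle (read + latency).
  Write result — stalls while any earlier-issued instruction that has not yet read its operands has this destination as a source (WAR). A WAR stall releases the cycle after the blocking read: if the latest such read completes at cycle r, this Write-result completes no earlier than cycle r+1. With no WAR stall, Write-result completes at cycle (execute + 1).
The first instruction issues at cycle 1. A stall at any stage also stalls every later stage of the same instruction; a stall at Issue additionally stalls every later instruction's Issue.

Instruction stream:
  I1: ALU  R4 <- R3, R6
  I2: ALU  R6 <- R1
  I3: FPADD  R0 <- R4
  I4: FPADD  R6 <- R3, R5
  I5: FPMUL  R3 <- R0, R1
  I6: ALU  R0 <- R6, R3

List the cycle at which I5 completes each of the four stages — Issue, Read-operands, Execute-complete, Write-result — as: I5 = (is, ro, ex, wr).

  I1 | 1 | 2 | 3 | 4
  I2 | 5 | 6 | 7 | 8   struct: ALU busy until I1 writes@4
  I3 | 6 | 7 | 10 | 11
  I4 | 12 | 13 | 16 | 17   struct: FPADD busy until I3 writes@11
  I5 | 13 | 14 | 19 | 20
  I6 | 14 | 21 | 22 | 23   RAW R3: wait I5 write@20

I5 = (13, 14, 19, 20)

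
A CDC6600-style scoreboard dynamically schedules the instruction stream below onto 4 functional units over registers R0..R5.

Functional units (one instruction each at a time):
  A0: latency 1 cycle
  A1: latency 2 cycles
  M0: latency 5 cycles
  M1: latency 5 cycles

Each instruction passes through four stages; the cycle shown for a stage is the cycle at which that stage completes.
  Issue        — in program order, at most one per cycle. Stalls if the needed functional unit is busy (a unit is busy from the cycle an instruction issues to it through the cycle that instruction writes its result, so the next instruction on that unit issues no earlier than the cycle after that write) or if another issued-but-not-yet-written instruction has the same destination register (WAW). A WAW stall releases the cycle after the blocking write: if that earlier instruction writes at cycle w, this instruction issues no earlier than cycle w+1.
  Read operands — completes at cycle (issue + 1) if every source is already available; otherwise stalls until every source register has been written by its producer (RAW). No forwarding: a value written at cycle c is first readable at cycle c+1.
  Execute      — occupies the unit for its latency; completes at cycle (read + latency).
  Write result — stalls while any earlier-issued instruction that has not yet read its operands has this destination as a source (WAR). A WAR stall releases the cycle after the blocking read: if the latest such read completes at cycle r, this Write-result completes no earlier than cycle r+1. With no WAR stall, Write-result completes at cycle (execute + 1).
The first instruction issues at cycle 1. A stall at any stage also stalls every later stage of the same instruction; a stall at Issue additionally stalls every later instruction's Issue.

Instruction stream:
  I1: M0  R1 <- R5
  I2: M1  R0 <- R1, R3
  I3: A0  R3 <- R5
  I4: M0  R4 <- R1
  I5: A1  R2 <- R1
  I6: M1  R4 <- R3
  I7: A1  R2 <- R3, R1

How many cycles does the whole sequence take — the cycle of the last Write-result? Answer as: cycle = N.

cycle 1: I1 dispatched to M0
cycle 2: I1 operands ready | I2 dispatched to M1
cycle 3: I3 dispatched to A0
cycle 4: I3 operands ready
cycle 5: I3 complete
cycle 7: I1 complete
cycle 8: R1←I1
cycle 9: I2 operands ready | I4 dispatched to M0
cycle 10: R3←I3 | I4 operands ready | I5 dispatched to A1
cycle 11: I5 operands ready
cycle 13: I5 complete
cycle 14: I2 complete | R2←I5
cycle 15: R0←I2 | I4 complete
cycle 16: R4←I4
cycle 17: I6 dispatched to M1
cycle 18: I6 operands ready | I7 dispatched to A1
cycle 19: I7 operands ready
cycle 21: I7 complete
cycle 22: R2←I7
cycle 23: I6 complete
cycle 24: R4←I6

cycle = 24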